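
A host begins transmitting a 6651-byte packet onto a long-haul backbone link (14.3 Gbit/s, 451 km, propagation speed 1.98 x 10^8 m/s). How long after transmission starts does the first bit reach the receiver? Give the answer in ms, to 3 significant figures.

2.28 ms

First bit experiences only propagation delay: d/s = 451000/198000000 = 2.28 ms.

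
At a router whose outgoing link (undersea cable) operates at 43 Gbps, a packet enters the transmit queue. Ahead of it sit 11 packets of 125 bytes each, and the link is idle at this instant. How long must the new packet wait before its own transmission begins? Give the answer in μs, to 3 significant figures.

Each queued packet: L/R = 1000/43000000000 = 0.0232558 μs.
11 queued → 0.255814 μs.
Queuing delay = 0.256 μs.

0.256 μs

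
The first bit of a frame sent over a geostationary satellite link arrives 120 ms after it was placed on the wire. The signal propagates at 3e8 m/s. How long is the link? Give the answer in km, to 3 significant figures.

36000 km

d = s × t_prop = 300000000 × 0.12 = 36000 km.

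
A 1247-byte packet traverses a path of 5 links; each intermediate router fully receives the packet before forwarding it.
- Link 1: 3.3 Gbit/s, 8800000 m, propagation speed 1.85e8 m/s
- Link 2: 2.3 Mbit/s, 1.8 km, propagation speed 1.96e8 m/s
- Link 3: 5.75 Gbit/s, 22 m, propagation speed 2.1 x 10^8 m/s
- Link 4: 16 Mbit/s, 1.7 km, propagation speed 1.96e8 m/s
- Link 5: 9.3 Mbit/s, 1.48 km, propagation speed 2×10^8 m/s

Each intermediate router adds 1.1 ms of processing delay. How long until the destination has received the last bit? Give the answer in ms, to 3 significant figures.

L = 1247 × 8 = 9976 bits.
Transmission delays (L/R per hop): 0.00302303, 4.33739, 0.00173496, 0.6235, 1.07269 ms; sum = 6.03834 ms.
Propagation delays (d/s per hop): 47.5676, 0.00918367, 0.000104762, 0.00867347, 0.0074 ms; sum = 47.5929 ms.
Processing at 4 router(s): 4 × 1.1 ms = 4.4 ms.
End-to-end = 58.0 ms.

58.0 ms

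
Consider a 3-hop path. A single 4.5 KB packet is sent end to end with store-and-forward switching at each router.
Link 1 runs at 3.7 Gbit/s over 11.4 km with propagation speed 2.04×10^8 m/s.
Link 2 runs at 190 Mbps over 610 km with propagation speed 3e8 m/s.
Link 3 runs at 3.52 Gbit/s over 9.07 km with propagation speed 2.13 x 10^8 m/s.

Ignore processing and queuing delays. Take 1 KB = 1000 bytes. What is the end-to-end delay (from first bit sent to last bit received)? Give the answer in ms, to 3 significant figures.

L = 36000 bits.
Transmission delays (L/R per hop): 0.00972973, 0.189474, 0.0102273 ms; sum = 0.209431 ms.
Propagation delays (d/s per hop): 0.0558824, 2.03333, 0.0425822 ms; sum = 2.1318 ms.
End-to-end = 2.34 ms.

2.34 ms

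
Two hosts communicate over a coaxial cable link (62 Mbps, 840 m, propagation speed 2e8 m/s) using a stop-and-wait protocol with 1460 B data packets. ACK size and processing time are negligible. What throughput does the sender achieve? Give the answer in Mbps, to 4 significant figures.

t_tx = L/R = 11680/62000000 = 0.000188387 s.
t_prop = 840/200000000 = 4.2e-06 s; RTT = 8.4e-06 s.
Cycle = t_tx + RTT = 0.000196787 s.
Throughput = L / cycle = 11680 / 0.000196787 = 59.35 Mbps.

59.35 Mbps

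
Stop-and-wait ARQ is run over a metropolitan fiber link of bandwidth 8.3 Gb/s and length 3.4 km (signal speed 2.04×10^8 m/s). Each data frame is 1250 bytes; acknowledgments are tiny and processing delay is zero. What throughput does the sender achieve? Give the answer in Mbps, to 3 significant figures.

t_tx = L/R = 10000/8.3e+09 = 1.20482e-06 s.
t_prop = 3400/204000000 = 1.66667e-05 s; RTT = 3.33333e-05 s.
Cycle = t_tx + RTT = 3.45382e-05 s.
Throughput = L / cycle = 10000 / 3.45382e-05 = 290 Mbps.

290 Mbps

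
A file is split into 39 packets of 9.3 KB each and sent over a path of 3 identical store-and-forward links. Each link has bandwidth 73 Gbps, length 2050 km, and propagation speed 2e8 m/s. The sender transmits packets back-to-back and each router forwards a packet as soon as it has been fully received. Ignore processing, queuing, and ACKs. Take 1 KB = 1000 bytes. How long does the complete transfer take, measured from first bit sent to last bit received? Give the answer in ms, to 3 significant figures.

Per-hop transmission t_tx = L/R = 74400/73000000000 = 0.00101918 ms.
Per-hop propagation t_prop = 2050000/200000000 = 10.25 ms.
Pipeline fill: first packet needs 3·t_tx to clear all hops; remaining 38 packets each add one t_tx.
Total = (3+39-1)·t_tx + 3·t_prop = 41·0.00101918 + 3·10.25 = 30.8 ms.

30.8 ms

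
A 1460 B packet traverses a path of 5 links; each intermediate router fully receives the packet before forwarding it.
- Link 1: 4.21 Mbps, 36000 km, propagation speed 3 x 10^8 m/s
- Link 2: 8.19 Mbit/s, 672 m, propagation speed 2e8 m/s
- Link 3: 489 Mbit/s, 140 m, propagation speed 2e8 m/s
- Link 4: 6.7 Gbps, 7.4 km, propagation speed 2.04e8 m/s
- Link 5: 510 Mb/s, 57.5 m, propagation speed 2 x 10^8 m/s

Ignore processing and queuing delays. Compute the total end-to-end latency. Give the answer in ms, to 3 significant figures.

L = 1460 × 8 = 11680 bits.
Transmission delays (L/R per hop): 2.77435, 1.42613, 0.0238855, 0.00174328, 0.022902 ms; sum = 4.24901 ms.
Propagation delays (d/s per hop): 120, 0.00336, 0.0007, 0.0362745, 0.0002875 ms; sum = 120.041 ms.
End-to-end = 124 ms.

124 ms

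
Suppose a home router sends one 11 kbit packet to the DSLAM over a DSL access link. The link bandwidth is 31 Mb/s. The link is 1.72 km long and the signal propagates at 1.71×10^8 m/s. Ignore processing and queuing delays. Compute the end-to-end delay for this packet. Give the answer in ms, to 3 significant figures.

0.365 ms

L = 11000 bits.
Transmission delay = L/R = 11000 / 31000000 = 0.354839 ms.
Propagation delay = d/s = 1720 m / 171000000 m/s = 0.0100585 ms.
Total = 0.365 ms.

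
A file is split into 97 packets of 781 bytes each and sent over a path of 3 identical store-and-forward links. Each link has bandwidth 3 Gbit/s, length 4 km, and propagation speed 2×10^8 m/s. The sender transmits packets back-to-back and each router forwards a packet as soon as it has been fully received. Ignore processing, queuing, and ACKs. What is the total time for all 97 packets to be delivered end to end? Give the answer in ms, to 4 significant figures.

0.2662 ms

Per-hop transmission t_tx = L/R = 6248/3000000000 = 0.00208267 ms.
Per-hop propagation t_prop = 4000/200000000 = 0.02 ms.
Pipeline fill: first packet needs 3·t_tx to clear all hops; remaining 96 packets each add one t_tx.
Total = (3+97-1)·t_tx + 3·t_prop = 99·0.00208267 + 3·0.02 = 0.2662 ms.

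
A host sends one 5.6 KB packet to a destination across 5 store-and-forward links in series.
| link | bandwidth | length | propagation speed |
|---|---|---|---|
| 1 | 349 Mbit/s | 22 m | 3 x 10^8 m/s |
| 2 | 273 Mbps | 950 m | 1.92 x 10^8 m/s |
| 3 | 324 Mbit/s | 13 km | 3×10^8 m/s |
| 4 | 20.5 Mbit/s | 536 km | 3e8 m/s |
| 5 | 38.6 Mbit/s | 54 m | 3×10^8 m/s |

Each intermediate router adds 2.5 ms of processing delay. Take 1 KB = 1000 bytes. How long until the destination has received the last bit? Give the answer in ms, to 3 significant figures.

15.6 ms

L = 44800 bits.
Transmission delays (L/R per hop): 0.128367, 0.164103, 0.138272, 2.18537, 1.16062 ms; sum = 3.77673 ms.
Propagation delays (d/s per hop): 7.33333e-05, 0.00494792, 0.0433333, 1.78667, 0.00018 ms; sum = 1.8352 ms.
Processing at 4 router(s): 4 × 2.5 ms = 10 ms.
End-to-end = 15.6 ms.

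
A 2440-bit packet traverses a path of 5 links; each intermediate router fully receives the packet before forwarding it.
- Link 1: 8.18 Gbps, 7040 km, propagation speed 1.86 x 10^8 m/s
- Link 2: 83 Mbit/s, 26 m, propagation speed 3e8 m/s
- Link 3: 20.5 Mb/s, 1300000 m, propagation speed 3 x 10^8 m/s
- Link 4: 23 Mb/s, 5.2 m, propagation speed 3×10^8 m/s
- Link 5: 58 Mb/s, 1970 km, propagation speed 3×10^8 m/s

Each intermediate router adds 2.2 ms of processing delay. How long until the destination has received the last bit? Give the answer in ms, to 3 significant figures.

Transmission delays (L/R per hop): 0.000298289, 0.0293976, 0.119024, 0.106087, 0.042069 ms; sum = 0.296876 ms.
Propagation delays (d/s per hop): 37.8495, 8.66667e-05, 4.33333, 1.73333e-05, 6.56667 ms; sum = 48.7496 ms.
Processing at 4 router(s): 4 × 2.2 ms = 8.8 ms.
End-to-end = 57.8 ms.

57.8 ms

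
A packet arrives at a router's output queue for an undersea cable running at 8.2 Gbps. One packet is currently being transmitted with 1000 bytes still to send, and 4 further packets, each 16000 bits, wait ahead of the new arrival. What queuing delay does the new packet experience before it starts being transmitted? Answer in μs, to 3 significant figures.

Each queued packet: L/R = 16000/8.2e+09 = 1.95122 μs.
4 queued → 7.80488 μs.
Plus remaining 8000 bits of current packet: 0.97561 μs.
Queuing delay = 8.78 μs.

8.78 μs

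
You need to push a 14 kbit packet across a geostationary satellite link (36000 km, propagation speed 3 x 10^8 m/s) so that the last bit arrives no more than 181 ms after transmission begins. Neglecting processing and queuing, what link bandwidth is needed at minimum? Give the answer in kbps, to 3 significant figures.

Propagation delay = 36000000 / 300000000 = 120 ms.
Transmission budget = 181 − 120 = 61 ms.
R ≥ L / t_tx = 14000 bits / 0.061 s = 230 kbps.

230 kbps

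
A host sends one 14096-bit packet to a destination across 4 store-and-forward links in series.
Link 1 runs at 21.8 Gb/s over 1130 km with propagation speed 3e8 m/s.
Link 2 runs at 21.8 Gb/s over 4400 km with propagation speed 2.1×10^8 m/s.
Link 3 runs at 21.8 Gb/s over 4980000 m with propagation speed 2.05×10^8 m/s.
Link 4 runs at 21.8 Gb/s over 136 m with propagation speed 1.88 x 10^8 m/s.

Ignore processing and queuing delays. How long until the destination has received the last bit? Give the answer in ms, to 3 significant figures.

Transmission delay per hop = L/R = 14096/21800000000 = 0.000646606 ms; 4 hops → 0.00258642 ms.
Propagation delays (d/s per hop): 3.76667, 20.9524, 24.2927, 0.000723404 ms; sum = 49.0125 ms.
End-to-end = 49.0 ms.

49.0 ms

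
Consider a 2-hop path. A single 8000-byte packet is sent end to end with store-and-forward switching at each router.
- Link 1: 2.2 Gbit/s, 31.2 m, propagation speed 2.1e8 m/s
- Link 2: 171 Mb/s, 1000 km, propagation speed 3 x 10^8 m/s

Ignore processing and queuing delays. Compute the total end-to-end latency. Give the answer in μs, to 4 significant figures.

3737 μs

L = 8000 × 8 = 64000 bits.
Transmission delays (L/R per hop): 29.0909, 374.269 μs; sum = 403.36 μs.
Propagation delays (d/s per hop): 0.148571, 3333.33 μs; sum = 3333.48 μs.
End-to-end = 3737 μs.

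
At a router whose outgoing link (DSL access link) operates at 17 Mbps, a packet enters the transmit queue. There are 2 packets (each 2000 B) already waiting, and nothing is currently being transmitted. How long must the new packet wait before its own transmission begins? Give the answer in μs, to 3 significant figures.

1880 μs

Each queued packet: L/R = 16000/17000000 = 941.176 μs.
2 queued → 1882.35 μs.
Queuing delay = 1880 μs.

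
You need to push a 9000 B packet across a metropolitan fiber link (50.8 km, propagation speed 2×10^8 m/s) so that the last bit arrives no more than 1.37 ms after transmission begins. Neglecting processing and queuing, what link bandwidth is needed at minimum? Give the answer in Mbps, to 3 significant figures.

L = 72000 bits.
Propagation delay = 50800 / 200000000 = 0.254 ms.
Transmission budget = 1.37 − 0.254 = 1.116 ms.
R ≥ L / t_tx = 72000 bits / 0.001116 s = 64.5 Mbps.

64.5 Mbps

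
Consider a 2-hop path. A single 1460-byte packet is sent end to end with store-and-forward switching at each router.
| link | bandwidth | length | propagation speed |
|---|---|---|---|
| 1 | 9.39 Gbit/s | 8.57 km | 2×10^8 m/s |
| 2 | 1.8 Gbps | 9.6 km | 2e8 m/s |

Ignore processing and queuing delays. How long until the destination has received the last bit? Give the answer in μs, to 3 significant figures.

98.6 μs

L = 1460 × 8 = 11680 bits.
Transmission delays (L/R per hop): 1.24388, 6.48889 μs; sum = 7.73277 μs.
Propagation delays (d/s per hop): 42.85, 48 μs; sum = 90.85 μs.
End-to-end = 98.6 μs.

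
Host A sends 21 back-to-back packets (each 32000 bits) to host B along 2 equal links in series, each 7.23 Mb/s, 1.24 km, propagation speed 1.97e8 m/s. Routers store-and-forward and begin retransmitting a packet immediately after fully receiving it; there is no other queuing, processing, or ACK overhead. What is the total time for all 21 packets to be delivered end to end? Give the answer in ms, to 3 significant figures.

97.4 ms

Per-hop transmission t_tx = L/R = 32000/7230000 = 4.426 ms.
Per-hop propagation t_prop = 1240/197000000 = 0.00629442 ms.
Pipeline fill: first packet needs 2·t_tx to clear all hops; remaining 20 packets each add one t_tx.
Total = (2+21-1)·t_tx + 2·t_prop = 22·4.426 + 2·0.00629442 = 97.4 ms.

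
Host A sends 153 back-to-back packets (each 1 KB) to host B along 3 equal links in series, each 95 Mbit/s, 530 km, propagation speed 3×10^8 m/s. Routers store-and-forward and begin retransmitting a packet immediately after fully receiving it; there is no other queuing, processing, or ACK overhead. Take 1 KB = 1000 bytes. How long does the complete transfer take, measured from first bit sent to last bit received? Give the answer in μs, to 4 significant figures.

18350 μs

Per-hop transmission t_tx = L/R = 8000/95000000 = 84.2105 μs.
Per-hop propagation t_prop = 530000/300000000 = 1766.67 μs.
Pipeline fill: first packet needs 3·t_tx to clear all hops; remaining 152 packets each add one t_tx.
Total = (3+153-1)·t_tx + 3·t_prop = 155·84.2105 + 3·1766.67 = 18350 μs.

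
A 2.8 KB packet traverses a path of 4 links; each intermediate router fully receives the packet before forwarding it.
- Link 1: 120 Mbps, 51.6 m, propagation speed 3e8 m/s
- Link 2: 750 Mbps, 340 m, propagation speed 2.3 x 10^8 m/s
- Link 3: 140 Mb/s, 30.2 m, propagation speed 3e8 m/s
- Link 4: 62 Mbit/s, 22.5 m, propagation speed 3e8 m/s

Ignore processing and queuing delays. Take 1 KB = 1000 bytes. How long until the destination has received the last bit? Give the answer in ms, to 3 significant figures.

L = 22400 bits.
Transmission delays (L/R per hop): 0.186667, 0.0298667, 0.16, 0.36129 ms; sum = 0.737824 ms.
Propagation delays (d/s per hop): 0.000172, 0.00147826, 0.000100667, 7.5e-05 ms; sum = 0.00182593 ms.
End-to-end = 0.740 ms.

0.740 ms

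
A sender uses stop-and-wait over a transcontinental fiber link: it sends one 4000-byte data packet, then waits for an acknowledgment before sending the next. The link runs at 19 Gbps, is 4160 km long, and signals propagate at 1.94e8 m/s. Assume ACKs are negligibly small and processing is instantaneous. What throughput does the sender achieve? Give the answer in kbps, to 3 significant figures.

t_tx = L/R = 32000/19000000000 = 1.68421e-06 s.
t_prop = 4160000/194000000 = 0.0214433 s; RTT = 0.0428866 s.
Cycle = t_tx + RTT = 0.0428883 s.
Throughput = L / cycle = 32000 / 0.0428883 = 746 kbps.

746 kbps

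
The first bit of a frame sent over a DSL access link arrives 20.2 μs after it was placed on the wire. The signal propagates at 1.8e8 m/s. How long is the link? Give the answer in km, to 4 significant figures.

d = s × t_prop = 180000000 × 2.02e-05 = 3.636 km.

3.636 km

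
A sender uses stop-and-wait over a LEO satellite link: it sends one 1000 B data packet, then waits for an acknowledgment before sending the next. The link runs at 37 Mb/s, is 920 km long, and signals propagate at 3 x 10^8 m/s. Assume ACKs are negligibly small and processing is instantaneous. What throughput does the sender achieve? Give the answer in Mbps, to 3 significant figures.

1.26 Mbps

t_tx = L/R = 8000/37000000 = 0.000216216 s.
t_prop = 920000/300000000 = 0.00306667 s; RTT = 0.00613333 s.
Cycle = t_tx + RTT = 0.00634955 s.
Throughput = L / cycle = 8000 / 0.00634955 = 1.26 Mbps.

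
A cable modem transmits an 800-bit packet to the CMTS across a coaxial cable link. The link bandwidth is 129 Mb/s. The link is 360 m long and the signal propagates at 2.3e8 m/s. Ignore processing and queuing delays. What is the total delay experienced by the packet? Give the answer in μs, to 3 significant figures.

Transmission delay = L/R = 800 / 129000000 = 6.20155 μs.
Propagation delay = d/s = 360 m / 2.3e+08 m/s = 1.56522 μs.
Total = 7.77 μs.

7.77 μs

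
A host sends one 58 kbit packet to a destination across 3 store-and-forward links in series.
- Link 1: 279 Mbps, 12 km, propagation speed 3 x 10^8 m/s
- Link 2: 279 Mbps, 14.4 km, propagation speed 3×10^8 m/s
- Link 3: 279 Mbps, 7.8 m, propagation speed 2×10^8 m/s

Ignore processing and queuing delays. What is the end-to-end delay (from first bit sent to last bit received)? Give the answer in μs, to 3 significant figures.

L = 58000 bits.
Transmission delay per hop = L/R = 58000/279000000 = 207.885 μs; 3 hops → 623.656 μs.
Propagation delays (d/s per hop): 40, 48, 0.039 μs; sum = 88.039 μs.
End-to-end = 712 μs.

712 μs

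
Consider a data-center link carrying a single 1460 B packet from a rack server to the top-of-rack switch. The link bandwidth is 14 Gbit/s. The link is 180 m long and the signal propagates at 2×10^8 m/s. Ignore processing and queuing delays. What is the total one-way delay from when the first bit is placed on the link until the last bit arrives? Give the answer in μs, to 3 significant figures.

L = 1460 × 8 = 11680 bits.
Transmission delay = L/R = 11680 / 14000000000 = 0.834286 μs.
Propagation delay = d/s = 180 m / 200000000 m/s = 0.9 μs.
Total = 1.73 μs.

1.73 μs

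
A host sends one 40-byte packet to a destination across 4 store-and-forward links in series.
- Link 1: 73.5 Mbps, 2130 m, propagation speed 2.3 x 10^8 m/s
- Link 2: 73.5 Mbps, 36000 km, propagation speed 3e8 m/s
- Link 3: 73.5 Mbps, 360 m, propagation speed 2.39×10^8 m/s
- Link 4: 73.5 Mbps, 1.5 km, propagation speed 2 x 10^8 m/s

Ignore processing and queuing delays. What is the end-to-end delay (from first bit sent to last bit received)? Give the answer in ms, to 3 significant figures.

L = 40 × 8 = 320 bits.
Transmission delay per hop = L/R = 320/73500000 = 0.00435374 ms; 4 hops → 0.017415 ms.
Propagation delays (d/s per hop): 0.00926087, 120, 0.00150628, 0.0075 ms; sum = 120.018 ms.
End-to-end = 120 ms.

120 ms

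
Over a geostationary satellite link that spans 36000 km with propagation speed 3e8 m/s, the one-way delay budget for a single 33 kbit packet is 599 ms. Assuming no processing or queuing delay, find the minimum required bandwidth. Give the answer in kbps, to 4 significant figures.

68.89 kbps

Propagation delay = 36000000 / 300000000 = 120 ms.
Transmission budget = 599 − 120 = 479 ms.
R ≥ L / t_tx = 33000 bits / 0.479 s = 68.89 kbps.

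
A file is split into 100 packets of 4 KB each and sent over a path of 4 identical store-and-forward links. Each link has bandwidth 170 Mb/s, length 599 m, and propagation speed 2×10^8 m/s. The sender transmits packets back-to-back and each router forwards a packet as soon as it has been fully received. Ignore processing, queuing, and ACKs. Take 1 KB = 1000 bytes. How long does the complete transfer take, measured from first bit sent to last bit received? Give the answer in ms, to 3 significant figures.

19.4 ms

Per-hop transmission t_tx = L/R = 32000/170000000 = 0.188235 ms.
Per-hop propagation t_prop = 599/200000000 = 0.002995 ms.
Pipeline fill: first packet needs 4·t_tx to clear all hops; remaining 99 packets each add one t_tx.
Total = (4+100-1)·t_tx + 4·t_prop = 103·0.188235 + 4·0.002995 = 19.4 ms.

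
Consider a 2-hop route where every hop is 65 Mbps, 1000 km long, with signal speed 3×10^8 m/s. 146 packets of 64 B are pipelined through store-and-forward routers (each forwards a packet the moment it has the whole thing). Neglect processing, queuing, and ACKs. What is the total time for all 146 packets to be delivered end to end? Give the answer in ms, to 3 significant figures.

7.82 ms

Per-hop transmission t_tx = L/R = 512/65000000 = 0.00787692 ms.
Per-hop propagation t_prop = 1000000/300000000 = 3.33333 ms.
Pipeline fill: first packet needs 2·t_tx to clear all hops; remaining 145 packets each add one t_tx.
Total = (2+146-1)·t_tx + 2·t_prop = 147·0.00787692 + 2·3.33333 = 7.82 ms.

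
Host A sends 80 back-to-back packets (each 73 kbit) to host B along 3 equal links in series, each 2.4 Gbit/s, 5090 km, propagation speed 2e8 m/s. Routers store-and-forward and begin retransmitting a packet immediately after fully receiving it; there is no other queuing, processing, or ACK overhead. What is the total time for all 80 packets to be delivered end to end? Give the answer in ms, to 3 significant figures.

Per-hop transmission t_tx = L/R = 73000/2400000000 = 0.0304167 ms.
Per-hop propagation t_prop = 5090000/200000000 = 25.45 ms.
Pipeline fill: first packet needs 3·t_tx to clear all hops; remaining 79 packets each add one t_tx.
Total = (3+80-1)·t_tx + 3·t_prop = 82·0.0304167 + 3·25.45 = 78.8 ms.

78.8 ms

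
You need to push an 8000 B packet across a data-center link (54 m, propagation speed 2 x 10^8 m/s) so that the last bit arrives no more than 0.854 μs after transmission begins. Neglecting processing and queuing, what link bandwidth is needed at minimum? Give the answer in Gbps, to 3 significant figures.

110 Gbps

L = 64000 bits.
Propagation delay = 54 / 200000000 = 0.27 μs.
Transmission budget = 0.854 − 0.27 = 0.584 μs.
R ≥ L / t_tx = 64000 bits / 5.84e-07 s = 110 Gbps.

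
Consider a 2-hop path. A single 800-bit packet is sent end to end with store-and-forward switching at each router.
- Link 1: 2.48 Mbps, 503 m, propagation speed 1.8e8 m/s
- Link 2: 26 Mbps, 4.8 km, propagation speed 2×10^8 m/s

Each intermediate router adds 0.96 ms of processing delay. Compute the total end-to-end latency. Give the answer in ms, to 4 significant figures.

Transmission delays (L/R per hop): 0.322581, 0.0307692 ms; sum = 0.35335 ms.
Propagation delays (d/s per hop): 0.00279444, 0.024 ms; sum = 0.0267944 ms.
Processing at 1 router(s): 1 × 0.96 ms = 0.96 ms.
End-to-end = 1.340 ms.

1.340 ms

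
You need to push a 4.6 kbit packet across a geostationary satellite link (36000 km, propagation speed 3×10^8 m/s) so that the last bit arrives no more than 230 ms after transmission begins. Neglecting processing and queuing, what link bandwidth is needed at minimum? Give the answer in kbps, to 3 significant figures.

Propagation delay = 36000000 / 300000000 = 120 ms.
Transmission budget = 230 − 120 = 110 ms.
R ≥ L / t_tx = 4600 bits / 0.11 s = 41.8 kbps.

41.8 kbps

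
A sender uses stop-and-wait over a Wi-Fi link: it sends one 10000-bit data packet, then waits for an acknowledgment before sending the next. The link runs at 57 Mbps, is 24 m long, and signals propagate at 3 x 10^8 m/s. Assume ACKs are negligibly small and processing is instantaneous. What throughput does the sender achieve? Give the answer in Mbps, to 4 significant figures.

56.95 Mbps

t_tx = L/R = 10000/57000000 = 0.000175439 s.
t_prop = 24/300000000 = 8e-08 s; RTT = 1.6e-07 s.
Cycle = t_tx + RTT = 0.000175599 s.
Throughput = L / cycle = 10000 / 0.000175599 = 56.95 Mbps.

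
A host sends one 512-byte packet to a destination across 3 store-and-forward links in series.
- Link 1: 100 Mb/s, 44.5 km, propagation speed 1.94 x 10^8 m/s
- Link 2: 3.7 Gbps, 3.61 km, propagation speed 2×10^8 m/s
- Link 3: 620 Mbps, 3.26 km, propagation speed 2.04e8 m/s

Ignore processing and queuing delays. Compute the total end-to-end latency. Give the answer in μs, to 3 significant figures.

L = 512 × 8 = 4096 bits.
Transmission delays (L/R per hop): 40.96, 1.10703, 6.60645 μs; sum = 48.6735 μs.
Propagation delays (d/s per hop): 229.381, 18.05, 15.9804 μs; sum = 263.412 μs.
End-to-end = 312 μs.

312 μs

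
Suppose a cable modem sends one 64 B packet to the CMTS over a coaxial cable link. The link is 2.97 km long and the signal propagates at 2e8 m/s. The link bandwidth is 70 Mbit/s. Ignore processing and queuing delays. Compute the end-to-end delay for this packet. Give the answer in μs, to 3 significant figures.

22.2 μs

L = 64 × 8 = 512 bits.
Transmission delay = L/R = 512 / 70000000 = 7.31429 μs.
Propagation delay = d/s = 2970 m / 200000000 m/s = 14.85 μs.
Total = 22.2 μs.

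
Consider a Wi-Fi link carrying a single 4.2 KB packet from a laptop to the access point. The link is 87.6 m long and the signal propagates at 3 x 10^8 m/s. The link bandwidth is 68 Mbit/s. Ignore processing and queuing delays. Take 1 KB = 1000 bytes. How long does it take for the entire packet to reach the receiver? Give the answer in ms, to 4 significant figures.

0.4944 ms

L = 33600 bits.
Transmission delay = L/R = 33600 / 68000000 = 0.494118 ms.
Propagation delay = d/s = 87.6 m / 300000000 m/s = 0.000292 ms.
Total = 0.4944 ms.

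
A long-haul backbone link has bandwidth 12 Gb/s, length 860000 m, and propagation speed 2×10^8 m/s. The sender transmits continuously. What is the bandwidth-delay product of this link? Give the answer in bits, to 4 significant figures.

Propagation delay = 860000 / 200000000 = 0.0043 s.
BDP = R × t_prop = 12000000000 × 0.0043 = 51600000 bits.

51600000 bits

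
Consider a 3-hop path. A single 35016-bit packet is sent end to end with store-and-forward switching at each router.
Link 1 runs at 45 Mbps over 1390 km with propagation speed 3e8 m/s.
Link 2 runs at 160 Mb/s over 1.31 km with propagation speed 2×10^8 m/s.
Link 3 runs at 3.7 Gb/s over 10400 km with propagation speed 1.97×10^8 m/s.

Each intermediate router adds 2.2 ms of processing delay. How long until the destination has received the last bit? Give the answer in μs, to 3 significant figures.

62800 μs

Transmission delays (L/R per hop): 778.133, 218.85, 9.46378 μs; sum = 1006.45 μs.
Propagation delays (d/s per hop): 4633.33, 6.55, 52791.9 μs; sum = 57431.8 μs.
Processing at 2 router(s): 2 × 2.2 ms = 4400 μs.
End-to-end = 62800 μs.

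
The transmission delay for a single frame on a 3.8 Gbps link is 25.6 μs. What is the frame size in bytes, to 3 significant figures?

L = R × t_tx = 3800000000 b/s × 2.56e-05 s = 97280 bits.
In bytes: 97280 / 8 = 12200 bytes.

12200 bytes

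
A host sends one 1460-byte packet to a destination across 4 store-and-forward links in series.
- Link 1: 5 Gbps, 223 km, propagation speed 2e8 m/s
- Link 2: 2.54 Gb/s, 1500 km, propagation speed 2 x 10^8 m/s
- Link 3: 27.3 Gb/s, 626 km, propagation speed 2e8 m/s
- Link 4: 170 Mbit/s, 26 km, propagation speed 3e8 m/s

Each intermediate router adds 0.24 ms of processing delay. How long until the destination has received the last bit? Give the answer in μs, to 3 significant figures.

12600 μs

L = 1460 × 8 = 11680 bits.
Transmission delays (L/R per hop): 2.336, 4.59843, 0.427839, 68.7059 μs; sum = 76.0681 μs.
Propagation delays (d/s per hop): 1115, 7500, 3130, 86.6667 μs; sum = 11831.7 μs.
Processing at 3 router(s): 3 × 0.24 ms = 720 μs.
End-to-end = 12600 μs.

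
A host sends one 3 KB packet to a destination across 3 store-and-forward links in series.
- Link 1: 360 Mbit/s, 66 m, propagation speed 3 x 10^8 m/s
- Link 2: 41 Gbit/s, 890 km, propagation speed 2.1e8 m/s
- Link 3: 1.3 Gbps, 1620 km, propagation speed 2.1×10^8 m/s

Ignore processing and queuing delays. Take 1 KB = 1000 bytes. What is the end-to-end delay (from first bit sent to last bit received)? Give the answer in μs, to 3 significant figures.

L = 24000 bits.
Transmission delays (L/R per hop): 66.6667, 0.585366, 18.4615 μs; sum = 85.7136 μs.
Propagation delays (d/s per hop): 0.22, 4238.1, 7714.29 μs; sum = 11952.6 μs.
End-to-end = 12000 μs.

12000 μs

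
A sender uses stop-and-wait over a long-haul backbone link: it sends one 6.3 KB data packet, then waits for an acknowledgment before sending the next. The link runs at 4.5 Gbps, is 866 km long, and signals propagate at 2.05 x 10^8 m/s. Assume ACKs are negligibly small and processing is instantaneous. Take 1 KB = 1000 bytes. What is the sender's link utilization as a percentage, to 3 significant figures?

t_tx = L/R = 50400/4500000000 = 1.12e-05 s.
t_prop = 866000/2.05e+08 = 0.00422439 s; RTT = 0.00844878 s.
Cycle = t_tx + RTT = 0.00845998 s.
Utilization = t_tx / cycle = 1.12e-05/0.00845998 = 0.132 %.

0.132 %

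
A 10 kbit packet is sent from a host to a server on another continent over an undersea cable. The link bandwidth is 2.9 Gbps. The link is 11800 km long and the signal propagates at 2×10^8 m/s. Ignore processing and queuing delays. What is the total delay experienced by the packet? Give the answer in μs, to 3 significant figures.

L = 10000 bits.
Transmission delay = L/R = 10000 / 2900000000 = 3.44828 μs.
Propagation delay = d/s = 11800000 m / 200000000 m/s = 59000 μs.
Total = 59000 μs.

59000 μs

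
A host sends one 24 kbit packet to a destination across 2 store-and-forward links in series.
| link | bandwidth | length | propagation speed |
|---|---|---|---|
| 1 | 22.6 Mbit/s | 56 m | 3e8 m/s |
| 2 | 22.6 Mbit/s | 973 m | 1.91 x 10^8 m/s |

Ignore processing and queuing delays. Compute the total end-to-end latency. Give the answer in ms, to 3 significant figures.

2.13 ms

L = 24000 bits.
Transmission delay per hop = L/R = 24000/22600000 = 1.06195 ms; 2 hops → 2.12389 ms.
Propagation delays (d/s per hop): 0.000186667, 0.00509424 ms; sum = 0.00528091 ms.
End-to-end = 2.13 ms.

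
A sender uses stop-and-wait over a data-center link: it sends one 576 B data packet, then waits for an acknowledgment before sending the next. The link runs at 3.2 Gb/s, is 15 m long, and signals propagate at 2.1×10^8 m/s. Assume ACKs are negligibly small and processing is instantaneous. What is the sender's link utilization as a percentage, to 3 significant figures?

91.0 %

t_tx = L/R = 4608/3200000000 = 1.44e-06 s.
t_prop = 15/210000000 = 7.14286e-08 s; RTT = 1.42857e-07 s.
Cycle = t_tx + RTT = 1.58286e-06 s.
Utilization = t_tx / cycle = 1.44e-06/1.58286e-06 = 91.0 %.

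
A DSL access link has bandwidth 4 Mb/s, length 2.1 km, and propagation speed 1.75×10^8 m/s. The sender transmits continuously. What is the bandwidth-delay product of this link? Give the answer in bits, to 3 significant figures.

Propagation delay = 2100 / 175000000 = 1.2e-05 s.
BDP = R × t_prop = 4000000 × 1.2e-05 = 48 bits.

48.0 bits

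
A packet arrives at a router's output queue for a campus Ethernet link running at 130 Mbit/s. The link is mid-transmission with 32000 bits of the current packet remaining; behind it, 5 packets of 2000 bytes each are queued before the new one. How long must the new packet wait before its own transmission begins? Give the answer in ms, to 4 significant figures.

Each queued packet: L/R = 16000/130000000 = 0.123077 ms.
5 queued → 0.615385 ms.
Plus remaining 32000 bits of current packet: 0.246154 ms.
Queuing delay = 0.8615 ms.

0.8615 ms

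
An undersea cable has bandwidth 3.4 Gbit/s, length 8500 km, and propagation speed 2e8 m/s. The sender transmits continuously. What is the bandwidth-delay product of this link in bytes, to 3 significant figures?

18100000 bytes

Propagation delay = 8500000 / 200000000 = 0.0425 s.
BDP = R × t_prop = 3400000000 × 0.0425 = 144500000 bits.
In bytes: 144500000/8 = 18100000 bytes.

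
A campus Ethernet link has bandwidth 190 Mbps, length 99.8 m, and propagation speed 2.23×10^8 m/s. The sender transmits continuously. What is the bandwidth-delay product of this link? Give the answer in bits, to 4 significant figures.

Propagation delay = 99.8 / 223000000 = 4.47534e-07 s.
BDP = R × t_prop = 190000000 × 4.47534e-07 = 85.0314 bits.

85.03 bits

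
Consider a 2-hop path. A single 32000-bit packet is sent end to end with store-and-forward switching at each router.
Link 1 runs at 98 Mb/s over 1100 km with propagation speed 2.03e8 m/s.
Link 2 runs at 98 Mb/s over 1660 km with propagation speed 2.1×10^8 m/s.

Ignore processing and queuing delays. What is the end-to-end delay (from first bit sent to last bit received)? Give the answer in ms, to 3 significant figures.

Transmission delay per hop = L/R = 32000/98000000 = 0.326531 ms; 2 hops → 0.653061 ms.
Propagation delays (d/s per hop): 5.41872, 7.90476 ms; sum = 13.3235 ms.
End-to-end = 14.0 ms.

14.0 ms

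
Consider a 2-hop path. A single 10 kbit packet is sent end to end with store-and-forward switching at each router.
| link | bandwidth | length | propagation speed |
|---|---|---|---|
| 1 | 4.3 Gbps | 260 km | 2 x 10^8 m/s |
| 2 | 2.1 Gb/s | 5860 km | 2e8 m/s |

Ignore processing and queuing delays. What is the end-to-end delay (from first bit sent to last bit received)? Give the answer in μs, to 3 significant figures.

30600 μs

L = 10000 bits.
Transmission delays (L/R per hop): 2.32558, 4.7619 μs; sum = 7.08749 μs.
Propagation delays (d/s per hop): 1300, 29300 μs; sum = 30600 μs.
End-to-end = 30600 μs.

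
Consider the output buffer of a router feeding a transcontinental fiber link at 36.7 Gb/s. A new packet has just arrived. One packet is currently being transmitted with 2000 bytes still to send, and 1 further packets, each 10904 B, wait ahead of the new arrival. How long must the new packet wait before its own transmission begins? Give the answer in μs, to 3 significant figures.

2.81 μs

Each queued packet: L/R = 87232/36700000000 = 2.37689 μs.
1 queued → 2.37689 μs.
Plus remaining 16000 bits of current packet: 0.435967 μs.
Queuing delay = 2.81 μs.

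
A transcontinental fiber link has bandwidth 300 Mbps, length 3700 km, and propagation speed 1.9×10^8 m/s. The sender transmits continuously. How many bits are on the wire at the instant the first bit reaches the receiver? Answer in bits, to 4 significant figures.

Propagation delay = 3700000 / 190000000 = 0.0194737 s.
BDP = R × t_prop = 300000000 × 0.0194737 = 5842110 bits.

5842000 bits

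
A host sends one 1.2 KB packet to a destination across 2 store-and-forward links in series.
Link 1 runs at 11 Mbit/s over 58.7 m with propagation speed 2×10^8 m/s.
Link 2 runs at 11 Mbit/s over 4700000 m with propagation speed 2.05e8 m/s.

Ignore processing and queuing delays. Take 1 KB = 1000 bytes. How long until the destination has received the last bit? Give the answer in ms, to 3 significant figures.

24.7 ms

L = 9600 bits.
Transmission delay per hop = L/R = 9600/11000000 = 0.872727 ms; 2 hops → 1.74545 ms.
Propagation delays (d/s per hop): 0.0002935, 22.9268 ms; sum = 22.9271 ms.
End-to-end = 24.7 ms.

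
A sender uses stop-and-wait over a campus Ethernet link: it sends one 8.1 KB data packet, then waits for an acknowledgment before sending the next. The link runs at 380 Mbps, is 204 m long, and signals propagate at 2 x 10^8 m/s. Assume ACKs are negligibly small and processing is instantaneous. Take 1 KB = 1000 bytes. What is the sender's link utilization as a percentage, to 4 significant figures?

t_tx = L/R = 64800/380000000 = 0.000170526 s.
t_prop = 204/200000000 = 1.02e-06 s; RTT = 2.04e-06 s.
Cycle = t_tx + RTT = 0.000172566 s.
Utilization = t_tx / cycle = 0.000170526/0.000172566 = 98.82 %.

98.82 %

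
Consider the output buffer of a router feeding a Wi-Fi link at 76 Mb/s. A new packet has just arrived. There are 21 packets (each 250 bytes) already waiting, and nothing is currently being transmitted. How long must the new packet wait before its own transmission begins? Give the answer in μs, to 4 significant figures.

Each queued packet: L/R = 2000/76000000 = 26.3158 μs.
21 queued → 552.632 μs.
Queuing delay = 552.6 μs.

552.6 μs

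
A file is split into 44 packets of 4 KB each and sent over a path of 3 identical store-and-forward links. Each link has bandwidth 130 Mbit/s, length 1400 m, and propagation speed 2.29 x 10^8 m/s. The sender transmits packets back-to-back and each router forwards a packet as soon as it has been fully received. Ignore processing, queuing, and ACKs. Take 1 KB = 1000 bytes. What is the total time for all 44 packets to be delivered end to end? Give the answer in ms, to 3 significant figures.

Per-hop transmission t_tx = L/R = 32000/130000000 = 0.246154 ms.
Per-hop propagation t_prop = 1400/229000000 = 0.00611354 ms.
Pipeline fill: first packet needs 3·t_tx to clear all hops; remaining 43 packets each add one t_tx.
Total = (3+44-1)·t_tx + 3·t_prop = 46·0.246154 + 3·0.00611354 = 11.3 ms.

11.3 ms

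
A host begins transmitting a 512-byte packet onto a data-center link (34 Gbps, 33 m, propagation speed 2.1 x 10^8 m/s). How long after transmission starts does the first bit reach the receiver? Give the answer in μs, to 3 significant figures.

First bit experiences only propagation delay: d/s = 33/210000000 = 0.157 μs.

0.157 μs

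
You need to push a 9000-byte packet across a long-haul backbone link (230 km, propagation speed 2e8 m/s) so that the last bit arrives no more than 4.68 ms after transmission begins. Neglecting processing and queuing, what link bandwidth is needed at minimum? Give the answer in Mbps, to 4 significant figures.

20.40 Mbps

L = 72000 bits.
Propagation delay = 230000 / 200000000 = 1.15 ms.
Transmission budget = 4.68 − 1.15 = 3.53 ms.
R ≥ L / t_tx = 72000 bits / 0.00353 s = 20.40 Mbps.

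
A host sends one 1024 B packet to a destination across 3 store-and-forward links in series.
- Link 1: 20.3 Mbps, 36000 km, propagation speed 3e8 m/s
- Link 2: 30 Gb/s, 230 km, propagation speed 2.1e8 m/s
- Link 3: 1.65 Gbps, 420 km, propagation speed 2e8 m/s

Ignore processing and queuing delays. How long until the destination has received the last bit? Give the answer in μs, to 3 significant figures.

L = 1024 × 8 = 8192 bits.
Transmission delays (L/R per hop): 403.547, 0.273067, 4.96485 μs; sum = 408.785 μs.
Propagation delays (d/s per hop): 120000, 1095.24, 2100 μs; sum = 123195 μs.
End-to-end = 124000 μs.

124000 μs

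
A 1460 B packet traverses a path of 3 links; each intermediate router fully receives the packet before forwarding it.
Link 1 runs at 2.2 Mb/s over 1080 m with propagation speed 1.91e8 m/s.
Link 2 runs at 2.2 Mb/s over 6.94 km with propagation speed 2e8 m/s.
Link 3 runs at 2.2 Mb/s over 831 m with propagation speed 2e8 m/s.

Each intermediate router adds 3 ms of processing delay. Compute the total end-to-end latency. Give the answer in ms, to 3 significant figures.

22.0 ms

L = 1460 × 8 = 11680 bits.
Transmission delay per hop = L/R = 11680/2200000 = 5.30909 ms; 3 hops → 15.9273 ms.
Propagation delays (d/s per hop): 0.00565445, 0.0347, 0.004155 ms; sum = 0.0445095 ms.
Processing at 2 router(s): 2 × 3 ms = 6 ms.
End-to-end = 22.0 ms.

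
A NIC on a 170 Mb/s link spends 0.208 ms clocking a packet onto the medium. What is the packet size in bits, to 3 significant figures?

L = R × t_tx = 170000000 b/s × 0.000208 s = 35360 bits.

35400 bits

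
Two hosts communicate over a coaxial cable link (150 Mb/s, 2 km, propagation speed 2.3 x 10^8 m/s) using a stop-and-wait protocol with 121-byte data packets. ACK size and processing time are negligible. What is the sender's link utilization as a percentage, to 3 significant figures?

27.1 %

t_tx = L/R = 968/150000000 = 6.45333e-06 s.
t_prop = 2000/2.3e+08 = 8.69565e-06 s; RTT = 1.73913e-05 s.
Cycle = t_tx + RTT = 2.38446e-05 s.
Utilization = t_tx / cycle = 6.45333e-06/2.38446e-05 = 27.1 %.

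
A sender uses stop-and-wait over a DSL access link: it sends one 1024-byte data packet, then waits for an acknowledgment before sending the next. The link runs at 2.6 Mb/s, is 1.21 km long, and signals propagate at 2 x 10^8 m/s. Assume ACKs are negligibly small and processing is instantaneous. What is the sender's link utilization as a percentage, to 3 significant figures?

t_tx = L/R = 8192/2600000 = 0.00315077 s.
t_prop = 1210/200000000 = 6.05e-06 s; RTT = 1.21e-05 s.
Cycle = t_tx + RTT = 0.00316287 s.
Utilization = t_tx / cycle = 0.00315077/0.00316287 = 99.6 %.

99.6 %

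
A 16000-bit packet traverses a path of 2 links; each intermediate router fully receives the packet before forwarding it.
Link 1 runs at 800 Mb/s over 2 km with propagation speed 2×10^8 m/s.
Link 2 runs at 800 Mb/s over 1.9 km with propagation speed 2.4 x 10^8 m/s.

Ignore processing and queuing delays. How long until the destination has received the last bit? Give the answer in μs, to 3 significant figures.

Transmission delay per hop = L/R = 16000/800000000 = 20 μs; 2 hops → 40 μs.
Propagation delays (d/s per hop): 10, 7.91667 μs; sum = 17.9167 μs.
End-to-end = 57.9 μs.

57.9 μs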